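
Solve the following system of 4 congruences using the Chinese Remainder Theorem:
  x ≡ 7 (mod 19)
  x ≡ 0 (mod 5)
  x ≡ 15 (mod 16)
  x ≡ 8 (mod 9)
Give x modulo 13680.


Product of moduli M = 19 · 5 · 16 · 9 = 13680.
Merge one congruence at a time:
  Start: x ≡ 7 (mod 19).
  Combine with x ≡ 0 (mod 5); new modulus lcm = 95.
    Write x = 7 + 19·t and substitute into x ≡ 0 (mod 5): 19·t ≡ 0 − 7 = -7 (mod 5).
    Reduce coefficients mod 5: 4·t ≡ 3 (mod 5).
    The inverse of 4 mod 5 is 4 (since 4·4 = 16 = 3·5 + 1), so t ≡ 4·3 = 12 ≡ 2 (mod 5).
    Then x = 7 + 19·2 = 45, valid modulo lcm(19, 5) = 95: x ≡ 45 (mod 95).
  Combine with x ≡ 15 (mod 16); new modulus lcm = 1520.
    Write x = 45 + 95·t and substitute into x ≡ 15 (mod 16): 95·t ≡ 15 − 45 = -30 (mod 16).
    Reduce coefficients mod 16: 15·t ≡ 2 (mod 16).
    The inverse of 15 mod 16 is 15 (since 15·15 = 225 = 14·16 + 1), so t ≡ 15·2 = 30 ≡ 14 (mod 16).
    Then x = 45 + 95·14 = 1375, valid modulo lcm(95, 16) = 1520: x ≡ 1375 (mod 1520).
  Combine with x ≡ 8 (mod 9); new modulus lcm = 13680.
    Write x = 1375 + 1520·t and substitute into x ≡ 8 (mod 9): 1520·t ≡ 8 − 1375 = -1367 (mod 9).
    Reduce coefficients mod 9: 8·t ≡ 1 (mod 9).
    The inverse of 8 mod 9 is 8 (since 8·8 = 64 = 7·9 + 1), so t ≡ 8·1 = 8 ≡ 8 (mod 9).
    Then x = 1375 + 1520·8 = 13535, valid modulo lcm(1520, 9) = 13680: x ≡ 13535 (mod 13680).
Verify against each original: 13535 mod 19 = 7, 13535 mod 5 = 0, 13535 mod 16 = 15, 13535 mod 9 = 8.

x ≡ 13535 (mod 13680).


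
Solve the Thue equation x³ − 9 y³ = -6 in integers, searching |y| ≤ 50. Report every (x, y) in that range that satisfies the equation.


The equation is x³ - 9y³ = -6. For fixed y, x³ = 9·y³ − 6, so a solution requires the RHS to be a perfect cube.
Strategy: iterate y from -50 to 50, compute RHS = 9·y³ − 6, and check whether it is a (positive or negative) perfect cube.
Check small values of y:
  y = 0: RHS = -6 is not a perfect cube.
  y = 1: RHS = 3 is not a perfect cube.
  y = -1: RHS = -15 is not a perfect cube.
  y = 2: RHS = 66 is not a perfect cube.
  y = -2: RHS = -78 is not a perfect cube.
  y = 3: RHS = 237 is not a perfect cube.
  y = -3: RHS = -249 is not a perfect cube.
Continuing the search up to |y| = 50 finds no solutions either.
No (x, y) in the scanned range satisfies the equation.

No integer solutions with |y| ≤ 50.


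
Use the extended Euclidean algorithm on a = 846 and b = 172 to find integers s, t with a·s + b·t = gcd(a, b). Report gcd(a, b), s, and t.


Euclidean algorithm on (846, 172) — divide until remainder is 0:
  846 = 4 · 172 + 158
  172 = 1 · 158 + 14
  158 = 11 · 14 + 4
  14 = 3 · 4 + 2
  4 = 2 · 2 + 0
gcd(846, 172) = 2.
Track Bezout coefficients alongside the remainders: start with r₀ = 846 = a·1 + b·0 (s = 1, t = 0) and r₁ = 172 = a·0 + b·1 (s = 0, t = 1); each new remainder r_{k+1} = r_{k-1} − q_k·r_k inherits s_{k+1} = s_{k-1} − q_k·s_k, t_{k+1} = t_{k-1} − q_k·t_k, so r_k = a·s_k + b·t_k at every step:
  q = 4: r = 158, s = 1 − 4·0 = 1, t = 0 − 4·1 = -4  (check: 846·1 + 172·(-4) = 158)
  q = 1: r = 14, s = 0 − 1·1 = -1, t = 1 − 1·(-4) = 5  (check: 846·(-1) + 172·5 = 14)
  q = 11: r = 4, s = 1 − 11·(-1) = 12, t = -4 − 11·5 = -59  (check: 846·12 + 172·(-59) = 4)
  q = 3: r = 2, s = -1 − 3·12 = -37, t = 5 − 3·(-59) = 182  (check: 846·(-37) + 172·182 = 2)
The row with r = 2 (the gcd) gives the Bezout coefficients s = -37, t = 182.
Result: 846 · (-37) + 172 · (182) = 2.

gcd(846, 172) = 2; s = -37, t = 182 (check: 846·(-37) + 172·182 = 2).


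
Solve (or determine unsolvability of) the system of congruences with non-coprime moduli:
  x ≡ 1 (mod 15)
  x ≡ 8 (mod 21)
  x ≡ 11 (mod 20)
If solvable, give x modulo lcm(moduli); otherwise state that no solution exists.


Moduli 15, 21, 20 are not pairwise coprime, so CRT works modulo lcm(m_i) when all pairwise compatibility conditions hold.
Pairwise compatibility: gcd(m_i, m_j) must divide a_i - a_j for every pair.
Merge one congruence at a time:
  Start: x ≡ 1 (mod 15).
  Combine with x ≡ 8 (mod 21): gcd(15, 21) = 3, and 8 - 1 = 7 is NOT divisible by 3.
    ⇒ system is inconsistent (no integer solution).

No solution (the system is inconsistent).


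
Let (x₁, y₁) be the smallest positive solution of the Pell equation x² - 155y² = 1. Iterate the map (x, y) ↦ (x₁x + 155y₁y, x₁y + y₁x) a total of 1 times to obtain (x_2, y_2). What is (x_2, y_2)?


Step 1: Find the fundamental solution (x₁, y₁) of x² - 155y² = 1.
  Expand √155 as a continued fraction. a₀ = ⌊√155⌋ = 12; iterate m_{k+1} = d_k·a_k − m_k, d_{k+1} = (155 − m_{k+1}²)/d_k, a_{k+1} = ⌊(a₀ + m_{k+1})/d_{k+1}⌋ (starting m₀ = 0, d₀ = 1), with convergents p_k = a_k·p_{k-1} + p_{k-2}, q_k = a_k·q_{k-1} + q_{k-2} (p₋₁ = 1, q₋₁ = 0):
  k = 0: a₀ = 12; p₀/q₀ = 12/1; p₀² − 155·q₀² = 144 − 155 = -11.
  k = 1: m = 12, d = 11, a = ⌊(12 + 12)/11⌋ = 2; p/q = (2·12 + 1)/(2·1 + 0) = 25/2; p² − 155·q² = 625 − 620 = 5.
  k = 2: m = 10, d = 5, a = ⌊(12 + 10)/5⌋ = 4; p/q = (4·25 + 12)/(4·2 + 1) = 112/9; p² − 155·q² = 12544 − 12555 = -11.
  k = 3: m = 10, d = 11, a = ⌊(12 + 10)/11⌋ = 2; p/q = (2·112 + 25)/(2·9 + 2) = 249/20; p² − 155·q² = 62001 − 62000 = 1.
  The first convergent with p² − 155·q² = 1 gives the fundamental solution (x₁, y₁) = (249, 20).
Step 2: Apply the recurrence (x_{n+1}, y_{n+1}) = (x₁x_n + 155y₁y_n, x₁y_n + y₁x_n) repeatedly.
  From (x_1, y_1) = (249, 20): x_2 = 249·249 + 155·20·20 = 124001; y_2 = 249·20 + 20·249 = 9960.
Step 3: Verify x_2² - 155·y_2² = 15376248001 - 15376248000 = 1 (should be 1). ✓

(x_1, y_1) = (249, 20); (x_2, y_2) = (124001, 9960).


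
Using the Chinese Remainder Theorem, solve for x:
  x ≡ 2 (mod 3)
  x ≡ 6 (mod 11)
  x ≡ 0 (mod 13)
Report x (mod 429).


Moduli 3, 11, 13 are pairwise coprime; by CRT there is a unique solution modulo M = 3 · 11 · 13 = 429.
Solve pairwise, accumulating the modulus:
  Start with x ≡ 2 (mod 3).
  Combine with x ≡ 6 (mod 11): since gcd(3, 11) = 1, we get a unique residue mod 33.
    Write x = 2 + 3·t and substitute into x ≡ 6 (mod 11): 3·t ≡ 6 − 2 = 4 (mod 11).
    The inverse of 3 mod 11 is 4 (since 3·4 = 12 = 1·11 + 1), so t ≡ 4·4 = 16 ≡ 5 (mod 11).
    Then x = 2 + 3·5 = 17, valid modulo lcm(3, 11) = 33: x ≡ 17 (mod 33).
  Combine with x ≡ 0 (mod 13): since gcd(33, 13) = 1, we get a unique residue mod 429.
    Write x = 17 + 33·t and substitute into x ≡ 0 (mod 13): 33·t ≡ 0 − 17 = -17 (mod 13).
    Reduce coefficients mod 13: 7·t ≡ 9 (mod 13).
    The inverse of 7 mod 13 is 2 (since 7·2 = 14 = 1·13 + 1), so t ≡ 2·9 = 18 ≡ 5 (mod 13).
    Then x = 17 + 33·5 = 182, valid modulo lcm(33, 13) = 429: x ≡ 182 (mod 429).
Verify: 182 mod 3 = 2 ✓, 182 mod 11 = 6 ✓, 182 mod 13 = 0 ✓.

x ≡ 182 (mod 429).


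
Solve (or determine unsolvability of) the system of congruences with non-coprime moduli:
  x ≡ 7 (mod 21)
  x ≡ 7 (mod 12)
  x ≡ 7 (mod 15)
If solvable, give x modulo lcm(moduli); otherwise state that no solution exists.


Moduli 21, 12, 15 are not pairwise coprime, so CRT works modulo lcm(m_i) when all pairwise compatibility conditions hold.
Pairwise compatibility: gcd(m_i, m_j) must divide a_i - a_j for every pair.
Merge one congruence at a time:
  Start: x ≡ 7 (mod 21).
  Combine with x ≡ 7 (mod 12): gcd(21, 12) = 3; 7 - 7 = 0, which IS divisible by 3, so compatible.
    Write x = 7 + 21·t and substitute into x ≡ 7 (mod 12): 21·t ≡ 7 − 7 = 0 (mod 12).
    Divide the congruence (and modulus) by g = 3: 7·t ≡ 0 (mod 4).
    Reduce coefficients mod 4: 3·t ≡ 0 (mod 4).
    The inverse of 3 mod 4 is 3 (since 3·3 = 9 = 2·4 + 1), so t ≡ 3·0 = 0 ≡ 0 (mod 4).
    Then x = 7 + 21·0 = 7, valid modulo lcm(21, 12) = 84: x ≡ 7 (mod 84).
  Combine with x ≡ 7 (mod 15): gcd(84, 15) = 3; 7 - 7 = 0, which IS divisible by 3, so compatible.
    Write x = 7 + 84·t and substitute into x ≡ 7 (mod 15): 84·t ≡ 7 − 7 = 0 (mod 15).
    Divide the congruence (and modulus) by g = 3: 28·t ≡ 0 (mod 5).
    Reduce coefficients mod 5: 3·t ≡ 0 (mod 5).
    The inverse of 3 mod 5 is 2 (since 3·2 = 6 = 1·5 + 1), so t ≡ 2·0 = 0 ≡ 0 (mod 5).
    Then x = 7 + 84·0 = 7, valid modulo lcm(84, 15) = 420: x ≡ 7 (mod 420).
Verify: 7 mod 21 = 7, 7 mod 12 = 7, 7 mod 15 = 7.

x ≡ 7 (mod 420).


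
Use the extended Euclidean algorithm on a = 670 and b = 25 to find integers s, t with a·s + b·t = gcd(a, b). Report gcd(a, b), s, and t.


Euclidean algorithm on (670, 25) — divide until remainder is 0:
  670 = 26 · 25 + 20
  25 = 1 · 20 + 5
  20 = 4 · 5 + 0
gcd(670, 25) = 5.
Track Bezout coefficients alongside the remainders: start with r₀ = 670 = a·1 + b·0 (s = 1, t = 0) and r₁ = 25 = a·0 + b·1 (s = 0, t = 1); each new remainder r_{k+1} = r_{k-1} − q_k·r_k inherits s_{k+1} = s_{k-1} − q_k·s_k, t_{k+1} = t_{k-1} − q_k·t_k, so r_k = a·s_k + b·t_k at every step:
  q = 26: r = 20, s = 1 − 26·0 = 1, t = 0 − 26·1 = -26  (check: 670·1 + 25·(-26) = 20)
  q = 1: r = 5, s = 0 − 1·1 = -1, t = 1 − 1·(-26) = 27  (check: 670·(-1) + 25·27 = 5)
The row with r = 5 (the gcd) gives the Bezout coefficients s = -1, t = 27.
Result: 670 · (-1) + 25 · (27) = 5.

gcd(670, 25) = 5; s = -1, t = 27 (check: 670·(-1) + 25·27 = 5).


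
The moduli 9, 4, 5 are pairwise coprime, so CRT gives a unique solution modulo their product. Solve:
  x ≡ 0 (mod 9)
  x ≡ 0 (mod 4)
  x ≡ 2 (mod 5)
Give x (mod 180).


Moduli 9, 4, 5 are pairwise coprime; by CRT there is a unique solution modulo M = 9 · 4 · 5 = 180.
Solve pairwise, accumulating the modulus:
  Start with x ≡ 0 (mod 9).
  Combine with x ≡ 0 (mod 4): since gcd(9, 4) = 1, we get a unique residue mod 36.
    Write x = 0 + 9·t and substitute into x ≡ 0 (mod 4): 9·t ≡ 0 − 0 = 0 (mod 4).
    Reduce coefficients mod 4: 1·t ≡ 0 (mod 4).
    So t ≡ 0 (mod 4).
    Then x = 0 + 9·0 = 0, valid modulo lcm(9, 4) = 36: x ≡ 0 (mod 36).
  Combine with x ≡ 2 (mod 5): since gcd(36, 5) = 1, we get a unique residue mod 180.
    Write x = 0 + 36·t and substitute into x ≡ 2 (mod 5): 36·t ≡ 2 − 0 = 2 (mod 5).
    Reduce coefficients mod 5: 1·t ≡ 2 (mod 5).
    So t ≡ 2 (mod 5).
    Then x = 0 + 36·2 = 72, valid modulo lcm(36, 5) = 180: x ≡ 72 (mod 180).
Verify: 72 mod 9 = 0 ✓, 72 mod 4 = 0 ✓, 72 mod 5 = 2 ✓.

x ≡ 72 (mod 180).


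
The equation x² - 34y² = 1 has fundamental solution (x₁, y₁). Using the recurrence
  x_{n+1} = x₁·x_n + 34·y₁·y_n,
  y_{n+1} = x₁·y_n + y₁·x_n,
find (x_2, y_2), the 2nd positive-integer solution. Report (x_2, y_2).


Step 1: Find the fundamental solution (x₁, y₁) of x² - 34y² = 1.
  Expand √34 as a continued fraction. a₀ = ⌊√34⌋ = 5; iterate m_{k+1} = d_k·a_k − m_k, d_{k+1} = (34 − m_{k+1}²)/d_k, a_{k+1} = ⌊(a₀ + m_{k+1})/d_{k+1}⌋ (starting m₀ = 0, d₀ = 1), with convergents p_k = a_k·p_{k-1} + p_{k-2}, q_k = a_k·q_{k-1} + q_{k-2} (p₋₁ = 1, q₋₁ = 0):
  k = 0: a₀ = 5; p₀/q₀ = 5/1; p₀² − 34·q₀² = 25 − 34 = -9.
  k = 1: m = 5, d = 9, a = ⌊(5 + 5)/9⌋ = 1; p/q = (1·5 + 1)/(1·1 + 0) = 6/1; p² − 34·q² = 36 − 34 = 2.
  k = 2: m = 4, d = 2, a = ⌊(5 + 4)/2⌋ = 4; p/q = (4·6 + 5)/(4·1 + 1) = 29/5; p² − 34·q² = 841 − 850 = -9.
  k = 3: m = 4, d = 9, a = ⌊(5 + 4)/9⌋ = 1; p/q = (1·29 + 6)/(1·5 + 1) = 35/6; p² − 34·q² = 1225 − 1224 = 1.
  The first convergent with p² − 34·q² = 1 gives the fundamental solution (x₁, y₁) = (35, 6).
Step 2: Apply the recurrence (x_{n+1}, y_{n+1}) = (x₁x_n + 34y₁y_n, x₁y_n + y₁x_n) repeatedly.
  From (x_1, y_1) = (35, 6): x_2 = 35·35 + 34·6·6 = 2449; y_2 = 35·6 + 6·35 = 420.
Step 3: Verify x_2² - 34·y_2² = 5997601 - 5997600 = 1 (should be 1). ✓

(x_1, y_1) = (35, 6); (x_2, y_2) = (2449, 420).


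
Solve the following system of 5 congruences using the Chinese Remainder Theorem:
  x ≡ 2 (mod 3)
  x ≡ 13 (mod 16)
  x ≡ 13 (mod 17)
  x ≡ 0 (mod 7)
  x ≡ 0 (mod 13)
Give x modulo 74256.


Product of moduli M = 3 · 16 · 17 · 7 · 13 = 74256.
Merge one congruence at a time:
  Start: x ≡ 2 (mod 3).
  Combine with x ≡ 13 (mod 16); new modulus lcm = 48.
    Write x = 2 + 3·t and substitute into x ≡ 13 (mod 16): 3·t ≡ 13 − 2 = 11 (mod 16).
    The inverse of 3 mod 16 is 11 (since 3·11 = 33 = 2·16 + 1), so t ≡ 11·11 = 121 ≡ 9 (mod 16).
    Then x = 2 + 3·9 = 29, valid modulo lcm(3, 16) = 48: x ≡ 29 (mod 48).
  Combine with x ≡ 13 (mod 17); new modulus lcm = 816.
    Write x = 29 + 48·t and substitute into x ≡ 13 (mod 17): 48·t ≡ 13 − 29 = -16 (mod 17).
    Reduce coefficients mod 17: 14·t ≡ 1 (mod 17).
    The inverse of 14 mod 17 is 11 (since 14·11 = 154 = 9·17 + 1), so t ≡ 11·1 = 11 ≡ 11 (mod 17).
    Then x = 29 + 48·11 = 557, valid modulo lcm(48, 17) = 816: x ≡ 557 (mod 816).
  Combine with x ≡ 0 (mod 7); new modulus lcm = 5712.
    Write x = 557 + 816·t and substitute into x ≡ 0 (mod 7): 816·t ≡ 0 − 557 = -557 (mod 7).
    Reduce coefficients mod 7: 4·t ≡ 3 (mod 7).
    The inverse of 4 mod 7 is 2 (since 4·2 = 8 = 1·7 + 1), so t ≡ 2·3 = 6 ≡ 6 (mod 7).
    Then x = 557 + 816·6 = 5453, valid modulo lcm(816, 7) = 5712: x ≡ 5453 (mod 5712).
  Combine with x ≡ 0 (mod 13); new modulus lcm = 74256.
    Write x = 5453 + 5712·t and substitute into x ≡ 0 (mod 13): 5712·t ≡ 0 − 5453 = -5453 (mod 13).
    Reduce coefficients mod 13: 5·t ≡ 7 (mod 13).
    The inverse of 5 mod 13 is 8 (since 5·8 = 40 = 3·13 + 1), so t ≡ 8·7 = 56 ≡ 4 (mod 13).
    Then x = 5453 + 5712·4 = 28301, valid modulo lcm(5712, 13) = 74256: x ≡ 28301 (mod 74256).
Verify against each original: 28301 mod 3 = 2, 28301 mod 16 = 13, 28301 mod 17 = 13, 28301 mod 7 = 0, 28301 mod 13 = 0.

x ≡ 28301 (mod 74256).


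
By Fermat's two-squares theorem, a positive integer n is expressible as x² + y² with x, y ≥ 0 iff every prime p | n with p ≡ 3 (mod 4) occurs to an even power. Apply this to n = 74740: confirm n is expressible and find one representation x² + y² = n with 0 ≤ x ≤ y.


Step 1: Factor n = 74740 = 2^2 · 5 · 37 · 101.
Step 2: Check the mod-4 condition on each prime factor: 2 = 2 (special); 5 ≡ 1 (mod 4), exponent 1; 37 ≡ 1 (mod 4), exponent 1; 101 ≡ 1 (mod 4), exponent 1.
All primes ≡ 3 (mod 4) appear to even exponent (or don't appear), so by the two-squares theorem n IS expressible as a sum of two squares.
Step 3: Build a representation. Group n = k² · m with k = 2 and m = 5 · 37 · 101 = 18685 (a product of primes ≡ 1 (mod 4)); a representation of m scales to one of n via (k·x)² + (k·y)² = k²(x² + y²). Each prime p ≡ 1 (mod 4) is itself a sum of two squares; find a² by testing p − a² for a perfect square:
  5: 5 − 1² = 4 = 2² ⇒ 5 = 1² + 2².
  37: 37 − 1² = 36 = 6² ⇒ 37 = 1² + 6².
  101: 101 − 1² = 100 = 10² ⇒ 101 = 1² + 10².
  Combine using the Brahmagupta–Fibonacci identity (a² + b²)(c² + d²) = (ac − bd)² + (ad + bc)² = (ac + bd)² + (ad − bc)²:
  5 · 37 = 185: from (1² + 2²)(1² + 6²), take (1·1 − 2·6, 1·6 + 2·1) = (1 − 12, 6 + 2) = (-11, 8); dropping signs (only squares matter) gives (11, 8); check 11² + 8² = 121 + 64 = 185 ✓.
  185 · 101 = 18685: from (11² + 8²)(1² + 10²), take (11·1 − 8·10, 11·10 + 8·1) = (11 − 80, 110 + 8) = (-69, 118); dropping signs (only squares matter) gives (69, 118); check 69² + 118² = 4761 + 13924 = 18685 ✓.
  Scale by k = 2: (2·69, 2·118) = (138, 236).
Step 4: Order so x ≤ y and verify: 138² + 236² = 19044 + 55696 = 74740 = n. ✓

n = 74740 = 138² + 236² (one valid representation with x ≤ y).


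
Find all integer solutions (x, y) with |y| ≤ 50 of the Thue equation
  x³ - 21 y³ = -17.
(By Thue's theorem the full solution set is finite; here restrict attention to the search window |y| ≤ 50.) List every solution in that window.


The equation is x³ - 21y³ = -17. For fixed y, x³ = 21·y³ − 17, so a solution requires the RHS to be a perfect cube.
Strategy: iterate y from -50 to 50, compute RHS = 21·y³ − 17, and check whether it is a (positive or negative) perfect cube.
Check small values of y:
  y = 0: RHS = -17 is not a perfect cube.
  y = 1: RHS = 4 is not a perfect cube.
  y = -1: RHS = -38 is not a perfect cube.
  y = 2: RHS = 151 is not a perfect cube.
  y = -2: RHS = -185 is not a perfect cube.
  y = 3: RHS = 550 is not a perfect cube.
  y = -3: RHS = -584 is not a perfect cube.
Continuing the search up to |y| = 50 finds no solutions either.
No (x, y) in the scanned range satisfies the equation.

No integer solutions with |y| ≤ 50.


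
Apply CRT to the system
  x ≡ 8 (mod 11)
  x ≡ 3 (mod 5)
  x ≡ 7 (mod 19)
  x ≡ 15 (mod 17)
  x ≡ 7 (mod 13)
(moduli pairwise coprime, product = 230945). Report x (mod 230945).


Product of moduli M = 11 · 5 · 19 · 17 · 13 = 230945.
Merge one congruence at a time:
  Start: x ≡ 8 (mod 11).
  Combine with x ≡ 3 (mod 5); new modulus lcm = 55.
    Write x = 8 + 11·t and substitute into x ≡ 3 (mod 5): 11·t ≡ 3 − 8 = -5 (mod 5).
    Reduce coefficients mod 5: 1·t ≡ 0 (mod 5).
    So t ≡ 0 (mod 5).
    Then x = 8 + 11·0 = 8, valid modulo lcm(11, 5) = 55: x ≡ 8 (mod 55).
  Combine with x ≡ 7 (mod 19); new modulus lcm = 1045.
    Write x = 8 + 55·t and substitute into x ≡ 7 (mod 19): 55·t ≡ 7 − 8 = -1 (mod 19).
    Reduce coefficients mod 19: 17·t ≡ 18 (mod 19).
    The inverse of 17 mod 19 is 9 (since 17·9 = 153 = 8·19 + 1), so t ≡ 9·18 = 162 ≡ 10 (mod 19).
    Then x = 8 + 55·10 = 558, valid modulo lcm(55, 19) = 1045: x ≡ 558 (mod 1045).
  Combine with x ≡ 15 (mod 17); new modulus lcm = 17765.
    Write x = 558 + 1045·t and substitute into x ≡ 15 (mod 17): 1045·t ≡ 15 − 558 = -543 (mod 17).
    Reduce coefficients mod 17: 8·t ≡ 1 (mod 17).
    The inverse of 8 mod 17 is 15 (since 8·15 = 120 = 7·17 + 1), so t ≡ 15·1 = 15 ≡ 15 (mod 17).
    Then x = 558 + 1045·15 = 16233, valid modulo lcm(1045, 17) = 17765: x ≡ 16233 (mod 17765).
  Combine with x ≡ 7 (mod 13); new modulus lcm = 230945.
    Write x = 16233 + 17765·t and substitute into x ≡ 7 (mod 13): 17765·t ≡ 7 − 16233 = -16226 (mod 13).
    Reduce coefficients mod 13: 7·t ≡ 11 (mod 13).
    The inverse of 7 mod 13 is 2 (since 7·2 = 14 = 1·13 + 1), so t ≡ 2·11 = 22 ≡ 9 (mod 13).
    Then x = 16233 + 17765·9 = 176118, valid modulo lcm(17765, 13) = 230945: x ≡ 176118 (mod 230945).
Verify against each original: 176118 mod 11 = 8, 176118 mod 5 = 3, 176118 mod 19 = 7, 176118 mod 17 = 15, 176118 mod 13 = 7.

x ≡ 176118 (mod 230945).


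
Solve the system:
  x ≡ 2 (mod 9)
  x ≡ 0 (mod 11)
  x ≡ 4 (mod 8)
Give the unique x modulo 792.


Moduli 9, 11, 8 are pairwise coprime; by CRT there is a unique solution modulo M = 9 · 11 · 8 = 792.
Solve pairwise, accumulating the modulus:
  Start with x ≡ 2 (mod 9).
  Combine with x ≡ 0 (mod 11): since gcd(9, 11) = 1, we get a unique residue mod 99.
    Write x = 2 + 9·t and substitute into x ≡ 0 (mod 11): 9·t ≡ 0 − 2 = -2 (mod 11).
    Reduce coefficients mod 11: 9·t ≡ 9 (mod 11).
    The inverse of 9 mod 11 is 5 (since 9·5 = 45 = 4·11 + 1), so t ≡ 5·9 = 45 ≡ 1 (mod 11).
    Then x = 2 + 9·1 = 11, valid modulo lcm(9, 11) = 99: x ≡ 11 (mod 99).
  Combine with x ≡ 4 (mod 8): since gcd(99, 8) = 1, we get a unique residue mod 792.
    Write x = 11 + 99·t and substitute into x ≡ 4 (mod 8): 99·t ≡ 4 − 11 = -7 (mod 8).
    Reduce coefficients mod 8: 3·t ≡ 1 (mod 8).
    The inverse of 3 mod 8 is 3 (since 3·3 = 9 = 1·8 + 1), so t ≡ 3·1 = 3 ≡ 3 (mod 8).
    Then x = 11 + 99·3 = 308, valid modulo lcm(99, 8) = 792: x ≡ 308 (mod 792).
Verify: 308 mod 9 = 2 ✓, 308 mod 11 = 0 ✓, 308 mod 8 = 4 ✓.

x ≡ 308 (mod 792).


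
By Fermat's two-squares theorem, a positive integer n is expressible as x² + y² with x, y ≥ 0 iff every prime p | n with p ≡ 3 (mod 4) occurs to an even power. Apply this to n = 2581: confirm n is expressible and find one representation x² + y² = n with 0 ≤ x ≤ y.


Step 1: Factor n = 2581 = 29 · 89.
Step 2: Check the mod-4 condition on each prime factor: 29 ≡ 1 (mod 4), exponent 1; 89 ≡ 1 (mod 4), exponent 1.
All primes ≡ 3 (mod 4) appear to even exponent (or don't appear), so by the two-squares theorem n IS expressible as a sum of two squares.
Step 3: Build a representation. Here n = 29 · 89 is a product of primes ≡ 1 (mod 4). Each prime p ≡ 1 (mod 4) is itself a sum of two squares; find a² by testing p − a² for a perfect square:
  29: 29 − 1² = 28, 29 − 2² = 25 = 5² ⇒ 29 = 2² + 5².
  89: 89 − 1² = 88, 89 − 2² = 85, 89 − 3² = 80, 89 − 4² = 73, 89 − 5² = 64 = 8² ⇒ 89 = 5² + 8².
  Combine using the Brahmagupta–Fibonacci identity (a² + b²)(c² + d²) = (ac − bd)² + (ad + bc)² = (ac + bd)² + (ad − bc)²:
  29 · 89 = 2581: from (2² + 5²)(5² + 8²), take (2·5 − 5·8, 2·8 + 5·5) = (10 − 40, 16 + 25) = (-30, 41); dropping signs (only squares matter) gives (30, 41); check 30² + 41² = 900 + 1681 = 2581 ✓.
Step 4: Order so x ≤ y and verify: 30² + 41² = 900 + 1681 = 2581 = n. ✓

n = 2581 = 30² + 41² (one valid representation with x ≤ y).


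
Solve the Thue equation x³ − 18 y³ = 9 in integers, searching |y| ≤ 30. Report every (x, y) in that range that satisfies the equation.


The equation is x³ - 18y³ = 9. For fixed y, x³ = 18·y³ + 9, so a solution requires the RHS to be a perfect cube.
Strategy: iterate y from -30 to 30, compute RHS = 18·y³ + 9, and check whether it is a (positive or negative) perfect cube.
Check small values of y:
  y = 0: RHS = 9 is not a perfect cube.
  y = 1: RHS = 27 = (3)³ ⇒ x = 3 works.
  y = -1: RHS = -9 is not a perfect cube.
  y = 2: RHS = 153 is not a perfect cube.
  y = -2: RHS = -135 is not a perfect cube.
  y = 3: RHS = 495 is not a perfect cube.
  y = -3: RHS = -477 is not a perfect cube.
Continuing the search up to |y| = 30 finds no further solutions beyond those listed.
Collected solutions: (3, 1).

Solutions (with |y| ≤ 30): (3, 1).


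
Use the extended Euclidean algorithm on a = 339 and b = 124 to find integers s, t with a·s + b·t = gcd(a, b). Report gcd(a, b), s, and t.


Euclidean algorithm on (339, 124) — divide until remainder is 0:
  339 = 2 · 124 + 91
  124 = 1 · 91 + 33
  91 = 2 · 33 + 25
  33 = 1 · 25 + 8
  25 = 3 · 8 + 1
  8 = 8 · 1 + 0
gcd(339, 124) = 1.
Track Bezout coefficients alongside the remainders: start with r₀ = 339 = a·1 + b·0 (s = 1, t = 0) and r₁ = 124 = a·0 + b·1 (s = 0, t = 1); each new remainder r_{k+1} = r_{k-1} − q_k·r_k inherits s_{k+1} = s_{k-1} − q_k·s_k, t_{k+1} = t_{k-1} − q_k·t_k, so r_k = a·s_k + b·t_k at every step:
  q = 2: r = 91, s = 1 − 2·0 = 1, t = 0 − 2·1 = -2  (check: 339·1 + 124·(-2) = 91)
  q = 1: r = 33, s = 0 − 1·1 = -1, t = 1 − 1·(-2) = 3  (check: 339·(-1) + 124·3 = 33)
  q = 2: r = 25, s = 1 − 2·(-1) = 3, t = -2 − 2·3 = -8  (check: 339·3 + 124·(-8) = 25)
  q = 1: r = 8, s = -1 − 1·3 = -4, t = 3 − 1·(-8) = 11  (check: 339·(-4) + 124·11 = 8)
  q = 3: r = 1, s = 3 − 3·(-4) = 15, t = -8 − 3·11 = -41  (check: 339·15 + 124·(-41) = 1)
The row with r = 1 (the gcd) gives the Bezout coefficients s = 15, t = -41.
Result: 339 · (15) + 124 · (-41) = 1.

gcd(339, 124) = 1; s = 15, t = -41 (check: 339·15 + 124·(-41) = 1).


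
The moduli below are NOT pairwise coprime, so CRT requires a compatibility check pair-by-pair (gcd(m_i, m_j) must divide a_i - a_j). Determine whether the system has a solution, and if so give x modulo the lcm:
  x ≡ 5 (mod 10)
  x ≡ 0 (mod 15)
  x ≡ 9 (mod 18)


Moduli 10, 15, 18 are not pairwise coprime, so CRT works modulo lcm(m_i) when all pairwise compatibility conditions hold.
Pairwise compatibility: gcd(m_i, m_j) must divide a_i - a_j for every pair.
Merge one congruence at a time:
  Start: x ≡ 5 (mod 10).
  Combine with x ≡ 0 (mod 15): gcd(10, 15) = 5; 0 - 5 = -5, which IS divisible by 5, so compatible.
    Write x = 5 + 10·t and substitute into x ≡ 0 (mod 15): 10·t ≡ 0 − 5 = -5 (mod 15).
    Divide the congruence (and modulus) by g = 5: 2·t ≡ -1 (mod 3).
    Reduce coefficients mod 3: 2·t ≡ 2 (mod 3).
    The inverse of 2 mod 3 is 2 (since 2·2 = 4 = 1·3 + 1), so t ≡ 2·2 = 4 ≡ 1 (mod 3).
    Then x = 5 + 10·1 = 15, valid modulo lcm(10, 15) = 30: x ≡ 15 (mod 30).
  Combine with x ≡ 9 (mod 18): gcd(30, 18) = 6; 9 - 15 = -6, which IS divisible by 6, so compatible.
    Write x = 15 + 30·t and substitute into x ≡ 9 (mod 18): 30·t ≡ 9 − 15 = -6 (mod 18).
    Divide the congruence (and modulus) by g = 6: 5·t ≡ -1 (mod 3).
    Reduce coefficients mod 3: 2·t ≡ 2 (mod 3).
    The inverse of 2 mod 3 is 2 (since 2·2 = 4 = 1·3 + 1), so t ≡ 2·2 = 4 ≡ 1 (mod 3).
    Then x = 15 + 30·1 = 45, valid modulo lcm(30, 18) = 90: x ≡ 45 (mod 90).
Verify: 45 mod 10 = 5, 45 mod 15 = 0, 45 mod 18 = 9.

x ≡ 45 (mod 90).


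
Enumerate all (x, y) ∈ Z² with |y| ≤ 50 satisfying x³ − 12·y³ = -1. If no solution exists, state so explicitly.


The equation is x³ - 12y³ = -1. For fixed y, x³ = 12·y³ − 1, so a solution requires the RHS to be a perfect cube.
Strategy: iterate y from -50 to 50, compute RHS = 12·y³ − 1, and check whether it is a (positive or negative) perfect cube.
Check small values of y:
  y = 0: RHS = -1 = (-1)³ ⇒ x = -1 works.
  y = 1: RHS = 11 is not a perfect cube.
  y = -1: RHS = -13 is not a perfect cube.
  y = 2: RHS = 95 is not a perfect cube.
  y = -2: RHS = -97 is not a perfect cube.
  y = 3: RHS = 323 is not a perfect cube.
  y = -3: RHS = -325 is not a perfect cube.
Continuing the search up to |y| = 50 finds no further solutions beyond those listed.
Collected solutions: (-1, 0).

Solutions (with |y| ≤ 50): (-1, 0).


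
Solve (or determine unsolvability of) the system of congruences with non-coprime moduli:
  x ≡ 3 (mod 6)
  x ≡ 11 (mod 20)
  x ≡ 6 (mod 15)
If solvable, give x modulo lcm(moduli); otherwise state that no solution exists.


Moduli 6, 20, 15 are not pairwise coprime, so CRT works modulo lcm(m_i) when all pairwise compatibility conditions hold.
Pairwise compatibility: gcd(m_i, m_j) must divide a_i - a_j for every pair.
Merge one congruence at a time:
  Start: x ≡ 3 (mod 6).
  Combine with x ≡ 11 (mod 20): gcd(6, 20) = 2; 11 - 3 = 8, which IS divisible by 2, so compatible.
    Write x = 3 + 6·t and substitute into x ≡ 11 (mod 20): 6·t ≡ 11 − 3 = 8 (mod 20).
    Divide the congruence (and modulus) by g = 2: 3·t ≡ 4 (mod 10).
    The inverse of 3 mod 10 is 7 (since 3·7 = 21 = 2·10 + 1), so t ≡ 7·4 = 28 ≡ 8 (mod 10).
    Then x = 3 + 6·8 = 51, valid modulo lcm(6, 20) = 60: x ≡ 51 (mod 60).
  Combine with x ≡ 6 (mod 15): gcd(60, 15) = 15; 6 - 51 = -45, which IS divisible by 15, so compatible.
    Write x = 51 + 60·t and substitute into x ≡ 6 (mod 15): 60·t ≡ 6 − 51 = -45 (mod 15).
    Divide the congruence (and modulus) by g = 15: 4·t ≡ -3 (mod 1).
    Modulo 1 every t works; take t = 0.
    Then x = 51 + 60·0 = 51, valid modulo lcm(60, 15) = 60: x ≡ 51 (mod 60).
Verify: 51 mod 6 = 3, 51 mod 20 = 11, 51 mod 15 = 6.

x ≡ 51 (mod 60).


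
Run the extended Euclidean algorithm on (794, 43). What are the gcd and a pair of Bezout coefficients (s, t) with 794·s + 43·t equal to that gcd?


Euclidean algorithm on (794, 43) — divide until remainder is 0:
  794 = 18 · 43 + 20
  43 = 2 · 20 + 3
  20 = 6 · 3 + 2
  3 = 1 · 2 + 1
  2 = 2 · 1 + 0
gcd(794, 43) = 1.
Track Bezout coefficients alongside the remainders: start with r₀ = 794 = a·1 + b·0 (s = 1, t = 0) and r₁ = 43 = a·0 + b·1 (s = 0, t = 1); each new remainder r_{k+1} = r_{k-1} − q_k·r_k inherits s_{k+1} = s_{k-1} − q_k·s_k, t_{k+1} = t_{k-1} − q_k·t_k, so r_k = a·s_k + b·t_k at every step:
  q = 18: r = 20, s = 1 − 18·0 = 1, t = 0 − 18·1 = -18  (check: 794·1 + 43·(-18) = 20)
  q = 2: r = 3, s = 0 − 2·1 = -2, t = 1 − 2·(-18) = 37  (check: 794·(-2) + 43·37 = 3)
  q = 6: r = 2, s = 1 − 6·(-2) = 13, t = -18 − 6·37 = -240  (check: 794·13 + 43·(-240) = 2)
  q = 1: r = 1, s = -2 − 1·13 = -15, t = 37 − 1·(-240) = 277  (check: 794·(-15) + 43·277 = 1)
The row with r = 1 (the gcd) gives the Bezout coefficients s = -15, t = 277.
Result: 794 · (-15) + 43 · (277) = 1.

gcd(794, 43) = 1; s = -15, t = 277 (check: 794·(-15) + 43·277 = 1).


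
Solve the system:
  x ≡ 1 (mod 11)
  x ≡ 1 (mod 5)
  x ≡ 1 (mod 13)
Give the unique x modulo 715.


Moduli 11, 5, 13 are pairwise coprime; by CRT there is a unique solution modulo M = 11 · 5 · 13 = 715.
Solve pairwise, accumulating the modulus:
  Start with x ≡ 1 (mod 11).
  Combine with x ≡ 1 (mod 5): since gcd(11, 5) = 1, we get a unique residue mod 55.
    Write x = 1 + 11·t and substitute into x ≡ 1 (mod 5): 11·t ≡ 1 − 1 = 0 (mod 5).
    Reduce coefficients mod 5: 1·t ≡ 0 (mod 5).
    So t ≡ 0 (mod 5).
    Then x = 1 + 11·0 = 1, valid modulo lcm(11, 5) = 55: x ≡ 1 (mod 55).
  Combine with x ≡ 1 (mod 13): since gcd(55, 13) = 1, we get a unique residue mod 715.
    Write x = 1 + 55·t and substitute into x ≡ 1 (mod 13): 55·t ≡ 1 − 1 = 0 (mod 13).
    Reduce coefficients mod 13: 3·t ≡ 0 (mod 13).
    The inverse of 3 mod 13 is 9 (since 3·9 = 27 = 2·13 + 1), so t ≡ 9·0 = 0 ≡ 0 (mod 13).
    Then x = 1 + 55·0 = 1, valid modulo lcm(55, 13) = 715: x ≡ 1 (mod 715).
Verify: 1 mod 11 = 1 ✓, 1 mod 5 = 1 ✓, 1 mod 13 = 1 ✓.

x ≡ 1 (mod 715).


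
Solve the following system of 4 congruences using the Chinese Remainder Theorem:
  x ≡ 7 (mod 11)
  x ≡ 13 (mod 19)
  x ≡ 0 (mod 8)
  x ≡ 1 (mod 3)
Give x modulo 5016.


Product of moduli M = 11 · 19 · 8 · 3 = 5016.
Merge one congruence at a time:
  Start: x ≡ 7 (mod 11).
  Combine with x ≡ 13 (mod 19); new modulus lcm = 209.
    Write x = 7 + 11·t and substitute into x ≡ 13 (mod 19): 11·t ≡ 13 − 7 = 6 (mod 19).
    The inverse of 11 mod 19 is 7 (since 11·7 = 77 = 4·19 + 1), so t ≡ 7·6 = 42 ≡ 4 (mod 19).
    Then x = 7 + 11·4 = 51, valid modulo lcm(11, 19) = 209: x ≡ 51 (mod 209).
  Combine with x ≡ 0 (mod 8); new modulus lcm = 1672.
    Write x = 51 + 209·t and substitute into x ≡ 0 (mod 8): 209·t ≡ 0 − 51 = -51 (mod 8).
    Reduce coefficients mod 8: 1·t ≡ 5 (mod 8).
    So t ≡ 5 (mod 8).
    Then x = 51 + 209·5 = 1096, valid modulo lcm(209, 8) = 1672: x ≡ 1096 (mod 1672).
  Combine with x ≡ 1 (mod 3); new modulus lcm = 5016.
    Write x = 1096 + 1672·t and substitute into x ≡ 1 (mod 3): 1672·t ≡ 1 − 1096 = -1095 (mod 3).
    Reduce coefficients mod 3: 1·t ≡ 0 (mod 3).
    So t ≡ 0 (mod 3).
    Then x = 1096 + 1672·0 = 1096, valid modulo lcm(1672, 3) = 5016: x ≡ 1096 (mod 5016).
Verify against each original: 1096 mod 11 = 7, 1096 mod 19 = 13, 1096 mod 8 = 0, 1096 mod 3 = 1.

x ≡ 1096 (mod 5016).


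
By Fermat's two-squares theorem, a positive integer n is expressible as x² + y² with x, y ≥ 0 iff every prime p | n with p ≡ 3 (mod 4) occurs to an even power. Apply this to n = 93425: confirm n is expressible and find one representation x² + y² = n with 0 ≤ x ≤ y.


Step 1: Factor n = 93425 = 5^2 · 37 · 101.
Step 2: Check the mod-4 condition on each prime factor: 5 ≡ 1 (mod 4), exponent 2; 37 ≡ 1 (mod 4), exponent 1; 101 ≡ 1 (mod 4), exponent 1.
All primes ≡ 3 (mod 4) appear to even exponent (or don't appear), so by the two-squares theorem n IS expressible as a sum of two squares.
Step 3: Build a representation. Group n = k² · m with k = 5 and m = 37 · 101 = 3737 (a product of primes ≡ 1 (mod 4)); a representation of m scales to one of n via (k·x)² + (k·y)² = k²(x² + y²). Each prime p ≡ 1 (mod 4) is itself a sum of two squares; find a² by testing p − a² for a perfect square:
  37: 37 − 1² = 36 = 6² ⇒ 37 = 1² + 6².
  101: 101 − 1² = 100 = 10² ⇒ 101 = 1² + 10².
  Combine using the Brahmagupta–Fibonacci identity (a² + b²)(c² + d²) = (ac − bd)² + (ad + bc)² = (ac + bd)² + (ad − bc)²:
  37 · 101 = 3737: from (1² + 6²)(1² + 10²), take (1·1 − 6·10, 1·10 + 6·1) = (1 − 60, 10 + 6) = (-59, 16); dropping signs (only squares matter) gives (59, 16); check 59² + 16² = 3481 + 256 = 3737 ✓.
  Scale by k = 5: (5·59, 5·16) = (295, 80).
Step 4: Order so x ≤ y and verify: 80² + 295² = 6400 + 87025 = 93425 = n. ✓

n = 93425 = 80² + 295² (one valid representation with x ≤ y).


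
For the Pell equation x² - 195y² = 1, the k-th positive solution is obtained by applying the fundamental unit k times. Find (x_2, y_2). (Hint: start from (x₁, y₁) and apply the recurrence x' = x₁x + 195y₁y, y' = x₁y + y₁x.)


Step 1: Find the fundamental solution (x₁, y₁) of x² - 195y² = 1.
  Expand √195 as a continued fraction. a₀ = ⌊√195⌋ = 13; iterate m_{k+1} = d_k·a_k − m_k, d_{k+1} = (195 − m_{k+1}²)/d_k, a_{k+1} = ⌊(a₀ + m_{k+1})/d_{k+1}⌋ (starting m₀ = 0, d₀ = 1), with convergents p_k = a_k·p_{k-1} + p_{k-2}, q_k = a_k·q_{k-1} + q_{k-2} (p₋₁ = 1, q₋₁ = 0):
  k = 0: a₀ = 13; p₀/q₀ = 13/1; p₀² − 195·q₀² = 169 − 195 = -26.
  k = 1: m = 13, d = 26, a = ⌊(13 + 13)/26⌋ = 1; p/q = (1·13 + 1)/(1·1 + 0) = 14/1; p² − 195·q² = 196 − 195 = 1.
  The first convergent with p² − 195·q² = 1 gives the fundamental solution (x₁, y₁) = (14, 1).
Step 2: Apply the recurrence (x_{n+1}, y_{n+1}) = (x₁x_n + 195y₁y_n, x₁y_n + y₁x_n) repeatedly.
  From (x_1, y_1) = (14, 1): x_2 = 14·14 + 195·1·1 = 391; y_2 = 14·1 + 1·14 = 28.
Step 3: Verify x_2² - 195·y_2² = 152881 - 152880 = 1 (should be 1). ✓

(x_1, y_1) = (14, 1); (x_2, y_2) = (391, 28).


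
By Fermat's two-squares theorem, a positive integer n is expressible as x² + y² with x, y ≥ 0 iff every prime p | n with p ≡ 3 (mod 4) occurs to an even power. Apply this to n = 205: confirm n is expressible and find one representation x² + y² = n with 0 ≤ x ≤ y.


Step 1: Factor n = 205 = 5 · 41.
Step 2: Check the mod-4 condition on each prime factor: 5 ≡ 1 (mod 4), exponent 1; 41 ≡ 1 (mod 4), exponent 1.
All primes ≡ 3 (mod 4) appear to even exponent (or don't appear), so by the two-squares theorem n IS expressible as a sum of two squares.
Step 3: Build a representation. Here n = 5 · 41 is a product of primes ≡ 1 (mod 4). Each prime p ≡ 1 (mod 4) is itself a sum of two squares; find a² by testing p − a² for a perfect square:
  5: 5 − 1² = 4 = 2² ⇒ 5 = 1² + 2².
  41: 41 − 1² = 40, 41 − 2² = 37, 41 − 3² = 32, 41 − 4² = 25 = 5² ⇒ 41 = 4² + 5².
  Combine using the Brahmagupta–Fibonacci identity (a² + b²)(c² + d²) = (ac − bd)² + (ad + bc)² = (ac + bd)² + (ad − bc)²:
  5 · 41 = 205: from (1² + 2²)(4² + 5²), take (1·4 − 2·5, 1·5 + 2·4) = (4 − 10, 5 + 8) = (-6, 13); dropping signs (only squares matter) gives (6, 13); check 6² + 13² = 36 + 169 = 205 ✓.
Step 4: Order so x ≤ y and verify: 6² + 13² = 36 + 169 = 205 = n. ✓

n = 205 = 6² + 13² (one valid representation with x ≤ y).


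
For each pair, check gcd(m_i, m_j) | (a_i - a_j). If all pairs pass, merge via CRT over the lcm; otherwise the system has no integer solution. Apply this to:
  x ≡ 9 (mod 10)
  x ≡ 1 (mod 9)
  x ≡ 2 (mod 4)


Moduli 10, 9, 4 are not pairwise coprime, so CRT works modulo lcm(m_i) when all pairwise compatibility conditions hold.
Pairwise compatibility: gcd(m_i, m_j) must divide a_i - a_j for every pair.
Merge one congruence at a time:
  Start: x ≡ 9 (mod 10).
  Combine with x ≡ 1 (mod 9): gcd(10, 9) = 1; 1 - 9 = -8, which IS divisible by 1, so compatible.
    Write x = 9 + 10·t and substitute into x ≡ 1 (mod 9): 10·t ≡ 1 − 9 = -8 (mod 9).
    Reduce coefficients mod 9: 1·t ≡ 1 (mod 9).
    So t ≡ 1 (mod 9).
    Then x = 9 + 10·1 = 19, valid modulo lcm(10, 9) = 90: x ≡ 19 (mod 90).
  Combine with x ≡ 2 (mod 4): gcd(90, 4) = 2, and 2 - 19 = -17 is NOT divisible by 2.
    ⇒ system is inconsistent (no integer solution).

No solution (the system is inconsistent).


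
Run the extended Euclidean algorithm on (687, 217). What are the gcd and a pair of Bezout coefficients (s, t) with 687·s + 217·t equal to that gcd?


Euclidean algorithm on (687, 217) — divide until remainder is 0:
  687 = 3 · 217 + 36
  217 = 6 · 36 + 1
  36 = 36 · 1 + 0
gcd(687, 217) = 1.
Track Bezout coefficients alongside the remainders: start with r₀ = 687 = a·1 + b·0 (s = 1, t = 0) and r₁ = 217 = a·0 + b·1 (s = 0, t = 1); each new remainder r_{k+1} = r_{k-1} − q_k·r_k inherits s_{k+1} = s_{k-1} − q_k·s_k, t_{k+1} = t_{k-1} − q_k·t_k, so r_k = a·s_k + b·t_k at every step:
  q = 3: r = 36, s = 1 − 3·0 = 1, t = 0 − 3·1 = -3  (check: 687·1 + 217·(-3) = 36)
  q = 6: r = 1, s = 0 − 6·1 = -6, t = 1 − 6·(-3) = 19  (check: 687·(-6) + 217·19 = 1)
The row with r = 1 (the gcd) gives the Bezout coefficients s = -6, t = 19.
Result: 687 · (-6) + 217 · (19) = 1.

gcd(687, 217) = 1; s = -6, t = 19 (check: 687·(-6) + 217·19 = 1).


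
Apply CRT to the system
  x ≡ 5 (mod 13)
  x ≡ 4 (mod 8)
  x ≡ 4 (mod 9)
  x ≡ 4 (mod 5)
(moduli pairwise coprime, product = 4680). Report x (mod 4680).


Product of moduli M = 13 · 8 · 9 · 5 = 4680.
Merge one congruence at a time:
  Start: x ≡ 5 (mod 13).
  Combine with x ≡ 4 (mod 8); new modulus lcm = 104.
    Write x = 5 + 13·t and substitute into x ≡ 4 (mod 8): 13·t ≡ 4 − 5 = -1 (mod 8).
    Reduce coefficients mod 8: 5·t ≡ 7 (mod 8).
    The inverse of 5 mod 8 is 5 (since 5·5 = 25 = 3·8 + 1), so t ≡ 5·7 = 35 ≡ 3 (mod 8).
    Then x = 5 + 13·3 = 44, valid modulo lcm(13, 8) = 104: x ≡ 44 (mod 104).
  Combine with x ≡ 4 (mod 9); new modulus lcm = 936.
    Write x = 44 + 104·t and substitute into x ≡ 4 (mod 9): 104·t ≡ 4 − 44 = -40 (mod 9).
    Reduce coefficients mod 9: 5·t ≡ 5 (mod 9).
    The inverse of 5 mod 9 is 2 (since 5·2 = 10 = 1·9 + 1), so t ≡ 2·5 = 10 ≡ 1 (mod 9).
    Then x = 44 + 104·1 = 148, valid modulo lcm(104, 9) = 936: x ≡ 148 (mod 936).
  Combine with x ≡ 4 (mod 5); new modulus lcm = 4680.
    Write x = 148 + 936·t and substitute into x ≡ 4 (mod 5): 936·t ≡ 4 − 148 = -144 (mod 5).
    Reduce coefficients mod 5: 1·t ≡ 1 (mod 5).
    So t ≡ 1 (mod 5).
    Then x = 148 + 936·1 = 1084, valid modulo lcm(936, 5) = 4680: x ≡ 1084 (mod 4680).
Verify against each original: 1084 mod 13 = 5, 1084 mod 8 = 4, 1084 mod 9 = 4, 1084 mod 5 = 4.

x ≡ 1084 (mod 4680).


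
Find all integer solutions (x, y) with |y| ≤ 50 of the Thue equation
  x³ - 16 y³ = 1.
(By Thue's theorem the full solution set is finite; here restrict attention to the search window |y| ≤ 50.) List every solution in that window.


The equation is x³ - 16y³ = 1. For fixed y, x³ = 16·y³ + 1, so a solution requires the RHS to be a perfect cube.
Strategy: iterate y from -50 to 50, compute RHS = 16·y³ + 1, and check whether it is a (positive or negative) perfect cube.
Check small values of y:
  y = 0: RHS = 1 = (1)³ ⇒ x = 1 works.
  y = 1: RHS = 17 is not a perfect cube.
  y = -1: RHS = -15 is not a perfect cube.
  y = 2: RHS = 129 is not a perfect cube.
  y = -2: RHS = -127 is not a perfect cube.
  y = 3: RHS = 433 is not a perfect cube.
  y = -3: RHS = -431 is not a perfect cube.
Continuing the search up to |y| = 50 finds no further solutions beyond those listed.
Collected solutions: (1, 0).

Solutions (with |y| ≤ 50): (1, 0).


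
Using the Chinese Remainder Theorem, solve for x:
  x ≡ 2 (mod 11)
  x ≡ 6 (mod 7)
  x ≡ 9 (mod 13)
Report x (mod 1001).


Moduli 11, 7, 13 are pairwise coprime; by CRT there is a unique solution modulo M = 11 · 7 · 13 = 1001.
Solve pairwise, accumulating the modulus:
  Start with x ≡ 2 (mod 11).
  Combine with x ≡ 6 (mod 7): since gcd(11, 7) = 1, we get a unique residue mod 77.
    Write x = 2 + 11·t and substitute into x ≡ 6 (mod 7): 11·t ≡ 6 − 2 = 4 (mod 7).
    Reduce coefficients mod 7: 4·t ≡ 4 (mod 7).
    The inverse of 4 mod 7 is 2 (since 4·2 = 8 = 1·7 + 1), so t ≡ 2·4 = 8 ≡ 1 (mod 7).
    Then x = 2 + 11·1 = 13, valid modulo lcm(11, 7) = 77: x ≡ 13 (mod 77).
  Combine with x ≡ 9 (mod 13): since gcd(77, 13) = 1, we get a unique residue mod 1001.
    Write x = 13 + 77·t and substitute into x ≡ 9 (mod 13): 77·t ≡ 9 − 13 = -4 (mod 13).
    Reduce coefficients mod 13: 12·t ≡ 9 (mod 13).
    The inverse of 12 mod 13 is 12 (since 12·12 = 144 = 11·13 + 1), so t ≡ 12·9 = 108 ≡ 4 (mod 13).
    Then x = 13 + 77·4 = 321, valid modulo lcm(77, 13) = 1001: x ≡ 321 (mod 1001).
Verify: 321 mod 11 = 2 ✓, 321 mod 7 = 6 ✓, 321 mod 13 = 9 ✓.

x ≡ 321 (mod 1001).
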